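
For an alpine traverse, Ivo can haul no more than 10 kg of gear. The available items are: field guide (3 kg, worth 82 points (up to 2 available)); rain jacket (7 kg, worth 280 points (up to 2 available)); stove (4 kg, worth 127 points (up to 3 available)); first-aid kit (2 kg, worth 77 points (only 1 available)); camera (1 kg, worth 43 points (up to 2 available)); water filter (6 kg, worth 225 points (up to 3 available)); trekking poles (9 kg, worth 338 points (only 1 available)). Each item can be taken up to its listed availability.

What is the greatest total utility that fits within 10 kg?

400

Filling by ratio: rain jacket + 2×camera for 366, with 1 kg left unused.
Replace camera with first-aid kit: the trade gains 34 net, giving 400 at 10 kg.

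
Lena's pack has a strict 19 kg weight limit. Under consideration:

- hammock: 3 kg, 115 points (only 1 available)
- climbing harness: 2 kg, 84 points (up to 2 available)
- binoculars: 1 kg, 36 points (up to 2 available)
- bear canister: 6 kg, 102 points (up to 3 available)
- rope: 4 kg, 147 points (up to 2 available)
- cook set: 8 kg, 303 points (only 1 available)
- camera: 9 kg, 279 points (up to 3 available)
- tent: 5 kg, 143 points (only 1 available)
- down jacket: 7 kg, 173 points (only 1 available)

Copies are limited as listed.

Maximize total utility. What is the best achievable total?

733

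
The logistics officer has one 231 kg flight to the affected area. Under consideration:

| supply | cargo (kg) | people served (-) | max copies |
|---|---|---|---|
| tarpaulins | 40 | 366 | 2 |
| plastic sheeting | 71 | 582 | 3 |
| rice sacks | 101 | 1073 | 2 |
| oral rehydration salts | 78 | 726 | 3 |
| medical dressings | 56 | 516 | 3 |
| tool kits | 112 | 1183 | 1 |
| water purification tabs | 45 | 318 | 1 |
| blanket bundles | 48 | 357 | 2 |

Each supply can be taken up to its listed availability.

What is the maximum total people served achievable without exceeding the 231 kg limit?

By people served per kg: rice sacks 10.62, tool kits 10.56, oral rehydration salts 9.31, medical dressings 9.21 lead.
The ratio heuristic lands on 2×rice sacks (2146) but leaves 29 kg idle.
Replace 2×rice sacks with tarpaulins + oral rehydration salts + tool kits: the trade gains 129 net, giving 2275 at 230 kg.
Nothing else within 231 kg beats 2275.

2275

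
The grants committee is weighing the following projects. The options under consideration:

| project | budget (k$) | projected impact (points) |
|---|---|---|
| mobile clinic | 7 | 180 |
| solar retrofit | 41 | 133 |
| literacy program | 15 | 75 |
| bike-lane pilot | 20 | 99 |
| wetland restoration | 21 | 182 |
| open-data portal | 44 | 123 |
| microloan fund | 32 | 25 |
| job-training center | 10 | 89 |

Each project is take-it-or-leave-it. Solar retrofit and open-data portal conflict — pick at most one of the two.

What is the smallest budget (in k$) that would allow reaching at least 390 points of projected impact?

38

Need the lightest bundle worth ≥ 390.
mobile clinic + wetland restoration + job-training center reaches 451 using 38 k$.
No combination under 38 k$ hits 390.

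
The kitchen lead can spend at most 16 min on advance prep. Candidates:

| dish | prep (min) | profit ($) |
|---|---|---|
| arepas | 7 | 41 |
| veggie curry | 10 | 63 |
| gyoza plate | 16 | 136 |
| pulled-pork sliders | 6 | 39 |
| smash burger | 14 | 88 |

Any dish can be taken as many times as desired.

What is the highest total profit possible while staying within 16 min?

136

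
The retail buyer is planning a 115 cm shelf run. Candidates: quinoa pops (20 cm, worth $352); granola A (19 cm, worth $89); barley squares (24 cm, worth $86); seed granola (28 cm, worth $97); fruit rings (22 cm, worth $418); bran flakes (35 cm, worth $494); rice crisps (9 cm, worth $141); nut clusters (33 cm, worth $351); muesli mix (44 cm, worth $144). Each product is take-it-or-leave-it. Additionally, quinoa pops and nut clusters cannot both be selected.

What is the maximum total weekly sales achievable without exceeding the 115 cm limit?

1502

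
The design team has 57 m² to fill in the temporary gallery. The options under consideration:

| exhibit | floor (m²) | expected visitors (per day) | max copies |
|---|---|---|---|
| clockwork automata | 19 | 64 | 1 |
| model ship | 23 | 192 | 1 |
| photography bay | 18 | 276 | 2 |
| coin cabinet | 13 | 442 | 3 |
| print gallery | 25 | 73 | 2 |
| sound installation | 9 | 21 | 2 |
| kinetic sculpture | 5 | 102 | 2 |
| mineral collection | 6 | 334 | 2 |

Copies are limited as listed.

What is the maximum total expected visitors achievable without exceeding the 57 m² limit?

2096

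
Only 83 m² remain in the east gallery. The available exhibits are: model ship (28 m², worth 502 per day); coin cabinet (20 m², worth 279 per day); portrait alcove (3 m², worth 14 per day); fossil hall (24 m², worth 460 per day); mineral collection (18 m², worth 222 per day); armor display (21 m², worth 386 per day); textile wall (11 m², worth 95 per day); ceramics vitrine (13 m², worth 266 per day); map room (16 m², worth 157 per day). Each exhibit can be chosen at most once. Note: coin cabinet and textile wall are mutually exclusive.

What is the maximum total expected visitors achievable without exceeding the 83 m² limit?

By expected visitors per m²: ceramics vitrine 20.46, fossil hall 19.17, armor display 18.38, model ship 17.93 lead.
A density-first pass picks coin cabinet + portrait alcove + fossil hall + armor display + ceramics vitrine — 1405 at 81 m².
Using the slack differently, model ship + fossil hall + mineral collection + ceramics vitrine comes to 1450 at 83 m².
The closest alternative, model ship + coin cabinet + armor display + ceramics vitrine, reaches only 1433.

1450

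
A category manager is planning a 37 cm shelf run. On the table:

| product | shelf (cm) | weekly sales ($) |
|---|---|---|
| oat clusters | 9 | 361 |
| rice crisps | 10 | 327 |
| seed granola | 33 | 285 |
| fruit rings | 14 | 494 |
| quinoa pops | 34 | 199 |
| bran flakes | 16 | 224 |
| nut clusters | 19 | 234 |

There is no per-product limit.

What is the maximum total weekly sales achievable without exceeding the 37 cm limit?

By weekly sales per cm: oat clusters 40.11, fruit rings 35.29, rice crisps 32.70, bran flakes 14.00 lead.
4×oat clusters uses 36 of the 37 cm and totals 1444.
That's the maximum — no swap from here does better than 1444.

1444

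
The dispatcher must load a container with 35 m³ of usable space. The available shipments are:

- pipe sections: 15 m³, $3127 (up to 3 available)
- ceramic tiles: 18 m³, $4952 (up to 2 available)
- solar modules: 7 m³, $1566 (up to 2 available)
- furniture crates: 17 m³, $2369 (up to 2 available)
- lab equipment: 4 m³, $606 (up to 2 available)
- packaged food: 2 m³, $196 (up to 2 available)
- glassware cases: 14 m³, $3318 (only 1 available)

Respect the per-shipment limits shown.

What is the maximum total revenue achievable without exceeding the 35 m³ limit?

8466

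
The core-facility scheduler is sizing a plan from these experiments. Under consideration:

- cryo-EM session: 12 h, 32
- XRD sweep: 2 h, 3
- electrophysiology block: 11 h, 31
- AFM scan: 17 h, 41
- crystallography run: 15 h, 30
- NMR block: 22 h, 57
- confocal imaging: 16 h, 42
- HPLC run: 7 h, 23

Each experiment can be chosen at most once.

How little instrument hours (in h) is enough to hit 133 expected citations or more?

51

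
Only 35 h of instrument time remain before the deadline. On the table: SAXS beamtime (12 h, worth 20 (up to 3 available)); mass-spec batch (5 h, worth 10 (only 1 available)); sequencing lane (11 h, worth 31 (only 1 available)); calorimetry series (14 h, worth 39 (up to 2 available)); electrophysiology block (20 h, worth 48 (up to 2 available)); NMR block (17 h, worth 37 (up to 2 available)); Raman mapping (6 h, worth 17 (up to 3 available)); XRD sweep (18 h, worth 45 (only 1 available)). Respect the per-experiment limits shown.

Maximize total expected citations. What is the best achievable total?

95

Density check — Raman mapping 2.83, sequencing lane 2.82, calorimetry series 2.79, XRD sweep 2.50 are the best per h.
Taking the top-ratio experiments first gives mass-spec batch + sequencing lane + 3×Raman mapping for 92 (34 h).
The 28 h tied up in mass-spec batch and sequencing lane and 2×Raman mapping is better spent on 2×calorimetry series — total rises to 95 (34 h).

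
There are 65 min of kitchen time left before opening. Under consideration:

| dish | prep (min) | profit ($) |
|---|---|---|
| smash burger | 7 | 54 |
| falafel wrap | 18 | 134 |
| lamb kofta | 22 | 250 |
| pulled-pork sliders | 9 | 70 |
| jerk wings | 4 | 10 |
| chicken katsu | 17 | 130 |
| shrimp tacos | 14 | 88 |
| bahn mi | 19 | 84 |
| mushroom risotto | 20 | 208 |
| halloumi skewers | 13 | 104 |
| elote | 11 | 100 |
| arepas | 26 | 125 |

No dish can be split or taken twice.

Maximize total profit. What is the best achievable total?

Filling by ratio: lamb kofta + pulled-pork sliders + mushroom risotto + elote for 628, with 3 min left unused.
Dropping elote frees 11 min; slotting in halloumi skewers (13 min) lifts the total to 632 at 64 min.
Next best is lamb kofta + pulled-pork sliders + mushroom risotto + elote at 628 (62 min) — short by 4.

632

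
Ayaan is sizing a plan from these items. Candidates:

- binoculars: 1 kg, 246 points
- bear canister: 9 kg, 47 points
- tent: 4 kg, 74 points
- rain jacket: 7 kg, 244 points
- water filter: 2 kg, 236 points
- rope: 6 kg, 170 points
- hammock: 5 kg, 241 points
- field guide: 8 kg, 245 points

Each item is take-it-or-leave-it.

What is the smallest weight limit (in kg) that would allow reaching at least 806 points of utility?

14

Need the lightest bundle worth ≥ 806.
binoculars + water filter + rope + hammock reaches 893 using 14 kg.
Below 14 kg the best achievable stays under 806.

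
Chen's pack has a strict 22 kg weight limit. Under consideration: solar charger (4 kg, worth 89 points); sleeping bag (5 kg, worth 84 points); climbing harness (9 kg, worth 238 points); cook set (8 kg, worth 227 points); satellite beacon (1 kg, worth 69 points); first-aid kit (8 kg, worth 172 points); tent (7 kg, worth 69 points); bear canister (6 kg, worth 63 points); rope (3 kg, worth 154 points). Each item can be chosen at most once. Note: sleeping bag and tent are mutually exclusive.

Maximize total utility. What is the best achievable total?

By utility per kg: satellite beacon 69.00, rope 51.33, cook set 28.38 lead.
The ratio ordering already packs tightly: climbing harness + cook set + satellite beacon + rope, 21 kg, 688.

688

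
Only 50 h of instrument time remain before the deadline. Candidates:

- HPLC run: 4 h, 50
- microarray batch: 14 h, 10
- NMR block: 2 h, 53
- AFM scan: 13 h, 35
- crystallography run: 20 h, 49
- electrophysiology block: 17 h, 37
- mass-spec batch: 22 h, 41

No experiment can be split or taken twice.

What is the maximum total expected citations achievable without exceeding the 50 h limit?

193

The ratio heuristic lands on HPLC run + NMR block + AFM scan + crystallography run (187) but leaves 11 h idle.
Replace AFM scan with mass-spec batch: the trade gains 6 net, giving 193 at 48 h.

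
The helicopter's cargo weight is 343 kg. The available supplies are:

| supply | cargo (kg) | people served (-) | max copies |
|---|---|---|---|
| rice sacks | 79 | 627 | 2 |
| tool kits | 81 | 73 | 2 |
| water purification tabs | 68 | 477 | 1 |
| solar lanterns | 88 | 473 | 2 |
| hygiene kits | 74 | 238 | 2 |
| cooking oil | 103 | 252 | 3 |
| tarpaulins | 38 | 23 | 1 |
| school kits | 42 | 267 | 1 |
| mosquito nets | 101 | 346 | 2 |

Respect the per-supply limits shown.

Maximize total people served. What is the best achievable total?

2236

Density check — rice sacks 7.94, water purification tabs 7.01, school kits 6.36, solar lanterns 5.38 are the best per kg.
Best packing: 2×rice sacks + water purification tabs + hygiene kits + school kits — 342 kg, 2236 total.
Every other selection either busts 343 kg or exceeds an availability limit or fails to beat 2236.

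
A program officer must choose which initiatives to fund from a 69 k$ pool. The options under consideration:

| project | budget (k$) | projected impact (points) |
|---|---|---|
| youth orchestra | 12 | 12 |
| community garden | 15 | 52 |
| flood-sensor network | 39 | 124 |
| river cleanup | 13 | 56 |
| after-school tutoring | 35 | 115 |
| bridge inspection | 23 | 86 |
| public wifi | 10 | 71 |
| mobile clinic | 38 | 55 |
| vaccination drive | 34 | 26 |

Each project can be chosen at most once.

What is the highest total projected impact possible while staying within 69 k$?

The ratio heuristic lands on community garden + river cleanup + bridge inspection + public wifi (265) but leaves 8 k$ idle.
Replace community garden and river cleanup with after-school tutoring: the trade gains 7 net, giving 272 at 68 k$.
Nothing else within 69 k$ beats 272.

272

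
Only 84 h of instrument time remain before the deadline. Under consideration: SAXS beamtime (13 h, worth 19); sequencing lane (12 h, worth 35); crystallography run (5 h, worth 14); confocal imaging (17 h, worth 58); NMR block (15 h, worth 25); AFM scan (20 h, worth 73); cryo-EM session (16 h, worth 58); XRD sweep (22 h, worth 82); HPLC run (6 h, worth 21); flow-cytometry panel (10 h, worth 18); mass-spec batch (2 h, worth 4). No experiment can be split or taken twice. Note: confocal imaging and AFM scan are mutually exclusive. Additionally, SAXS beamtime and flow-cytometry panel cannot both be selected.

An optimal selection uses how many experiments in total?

7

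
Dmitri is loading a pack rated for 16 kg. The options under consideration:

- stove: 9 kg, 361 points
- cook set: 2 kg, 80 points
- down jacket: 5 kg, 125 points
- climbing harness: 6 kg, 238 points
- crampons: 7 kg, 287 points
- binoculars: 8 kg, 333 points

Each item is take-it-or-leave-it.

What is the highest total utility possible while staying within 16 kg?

651

Greedy by ratio would take crampons + binoculars: 15 kg used, total 620.
Replace crampons with cook set + climbing harness: the trade gains 31 net, giving 651 at 16 kg.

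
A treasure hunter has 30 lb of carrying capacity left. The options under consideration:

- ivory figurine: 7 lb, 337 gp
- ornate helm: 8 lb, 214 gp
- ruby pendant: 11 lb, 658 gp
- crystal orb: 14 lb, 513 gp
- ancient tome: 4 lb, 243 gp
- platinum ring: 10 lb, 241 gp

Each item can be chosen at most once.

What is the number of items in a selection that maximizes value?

4

Optimal total is 1452.
For example ivory figurine + ornate helm + ruby pendant + ancient tome achieves it, using 30 lb.
Any selection reaching 1452 contains exactly 4 items.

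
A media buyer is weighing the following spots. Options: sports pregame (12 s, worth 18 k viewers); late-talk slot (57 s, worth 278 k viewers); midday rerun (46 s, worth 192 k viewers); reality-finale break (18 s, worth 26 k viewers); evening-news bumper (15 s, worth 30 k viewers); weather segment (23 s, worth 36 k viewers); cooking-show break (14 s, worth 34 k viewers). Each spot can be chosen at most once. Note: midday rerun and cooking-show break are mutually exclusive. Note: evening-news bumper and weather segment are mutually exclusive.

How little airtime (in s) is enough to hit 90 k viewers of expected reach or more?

46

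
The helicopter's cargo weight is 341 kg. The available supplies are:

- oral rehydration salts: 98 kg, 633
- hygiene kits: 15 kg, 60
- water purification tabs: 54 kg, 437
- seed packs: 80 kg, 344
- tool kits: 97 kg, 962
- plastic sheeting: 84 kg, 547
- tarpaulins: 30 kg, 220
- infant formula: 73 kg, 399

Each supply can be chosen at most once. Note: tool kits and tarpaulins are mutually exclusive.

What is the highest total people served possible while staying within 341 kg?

Taking oral rehydration salts + water purification tabs + tool kits + plastic sheeting: 333 kg used, 2579 in people served.
Next best is oral rehydration salts + hygiene kits + water purification tabs + tool kits + infant formula at 2491 (337 kg) — short by 88.

2579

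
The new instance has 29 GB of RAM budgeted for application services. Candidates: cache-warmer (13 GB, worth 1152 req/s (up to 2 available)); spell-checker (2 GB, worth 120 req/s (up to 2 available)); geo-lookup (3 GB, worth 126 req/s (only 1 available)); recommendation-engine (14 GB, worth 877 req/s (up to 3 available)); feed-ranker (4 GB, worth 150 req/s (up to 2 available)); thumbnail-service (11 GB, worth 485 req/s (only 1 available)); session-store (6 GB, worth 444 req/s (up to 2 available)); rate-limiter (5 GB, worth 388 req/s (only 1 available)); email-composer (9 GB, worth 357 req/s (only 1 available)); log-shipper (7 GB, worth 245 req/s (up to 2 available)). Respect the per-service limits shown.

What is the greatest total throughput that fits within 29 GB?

2430

Greedy by ratio would take 2×cache-warmer + spell-checker: 28 GB used, total 2424.
Replace spell-checker with geo-lookup: the trade gains 6 net, giving 2430 at 29 GB.
Nothing else within 29 GB beats 2430.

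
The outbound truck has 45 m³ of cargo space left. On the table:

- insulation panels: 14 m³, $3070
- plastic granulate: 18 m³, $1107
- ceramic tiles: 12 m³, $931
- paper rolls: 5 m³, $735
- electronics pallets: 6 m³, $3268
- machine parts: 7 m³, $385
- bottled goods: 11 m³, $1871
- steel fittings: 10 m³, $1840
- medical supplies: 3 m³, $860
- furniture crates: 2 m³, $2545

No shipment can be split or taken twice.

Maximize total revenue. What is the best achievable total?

12594

Taking the top-ratio shipments first gives insulation panels + paper rolls + electronics pallets + steel fittings + medical supplies + furniture crates for 12318 (40 m³).
Replace paper rolls and medical supplies with bottled goods: the trade gains 276 net, giving 12594 at 43 m³.
Next best is insulation panels + paper rolls + electronics pallets + bottled goods + medical supplies + furniture crates at 12349 (41 m³) — short by 245.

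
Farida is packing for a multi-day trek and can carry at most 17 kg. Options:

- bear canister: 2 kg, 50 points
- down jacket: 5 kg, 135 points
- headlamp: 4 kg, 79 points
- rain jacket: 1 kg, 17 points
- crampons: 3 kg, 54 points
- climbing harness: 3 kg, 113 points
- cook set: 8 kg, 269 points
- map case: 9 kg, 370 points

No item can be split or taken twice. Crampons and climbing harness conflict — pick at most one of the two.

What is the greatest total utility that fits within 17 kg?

639

Taking the top-ratio items first gives down jacket + climbing harness + map case for 618 (17 kg).
Replace down jacket and climbing harness with cook set: the trade gains 21 net, giving 639 at 17 kg.
The closest alternative, down jacket + climbing harness + map case, reaches only 618.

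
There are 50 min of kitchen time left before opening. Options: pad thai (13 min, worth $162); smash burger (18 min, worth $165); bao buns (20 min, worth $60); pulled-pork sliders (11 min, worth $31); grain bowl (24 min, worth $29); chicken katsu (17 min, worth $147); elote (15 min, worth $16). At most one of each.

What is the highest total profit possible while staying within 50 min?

Density check — pad thai 12.46, smash burger 9.17, chicken katsu 8.65, bao buns 3.00 are the best per min.
Pad thai + smash burger + chicken katsu uses 48 of the 50 min and totals 474.
The closest alternative, pad thai + bao buns + chicken katsu, reaches only 369.

474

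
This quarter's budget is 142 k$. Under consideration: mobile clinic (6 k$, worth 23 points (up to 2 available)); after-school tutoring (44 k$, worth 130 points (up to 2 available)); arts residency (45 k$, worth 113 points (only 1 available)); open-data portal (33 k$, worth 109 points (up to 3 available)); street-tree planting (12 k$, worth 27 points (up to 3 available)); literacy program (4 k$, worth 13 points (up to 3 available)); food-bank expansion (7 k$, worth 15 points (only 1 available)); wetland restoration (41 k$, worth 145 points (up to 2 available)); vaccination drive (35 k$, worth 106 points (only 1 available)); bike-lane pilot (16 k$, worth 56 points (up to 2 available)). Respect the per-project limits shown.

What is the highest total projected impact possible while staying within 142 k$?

491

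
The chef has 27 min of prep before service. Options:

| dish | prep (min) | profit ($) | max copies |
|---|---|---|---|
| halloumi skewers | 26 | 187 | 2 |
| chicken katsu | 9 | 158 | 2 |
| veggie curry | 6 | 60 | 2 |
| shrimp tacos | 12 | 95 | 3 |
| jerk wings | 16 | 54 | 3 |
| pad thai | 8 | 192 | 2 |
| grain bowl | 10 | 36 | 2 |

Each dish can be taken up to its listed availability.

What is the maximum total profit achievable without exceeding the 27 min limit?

Chicken katsu + 2×pad thai uses 25 of the 27 min and totals 542.
Every other selection either busts 27 min or exceeds an availability limit or fails to beat 542.

542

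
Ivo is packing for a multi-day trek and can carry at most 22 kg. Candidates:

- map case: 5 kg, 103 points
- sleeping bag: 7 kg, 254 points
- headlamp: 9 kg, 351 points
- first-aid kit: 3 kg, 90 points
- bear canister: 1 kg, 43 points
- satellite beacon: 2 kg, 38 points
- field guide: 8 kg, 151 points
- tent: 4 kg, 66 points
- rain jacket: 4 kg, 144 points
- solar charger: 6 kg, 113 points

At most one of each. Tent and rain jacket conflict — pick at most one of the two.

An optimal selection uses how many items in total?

4

Best achievable utility is 792.
One optimal bundle: sleeping bag + headlamp + bear canister + rain jacket (21 kg).
All optima have 4 items.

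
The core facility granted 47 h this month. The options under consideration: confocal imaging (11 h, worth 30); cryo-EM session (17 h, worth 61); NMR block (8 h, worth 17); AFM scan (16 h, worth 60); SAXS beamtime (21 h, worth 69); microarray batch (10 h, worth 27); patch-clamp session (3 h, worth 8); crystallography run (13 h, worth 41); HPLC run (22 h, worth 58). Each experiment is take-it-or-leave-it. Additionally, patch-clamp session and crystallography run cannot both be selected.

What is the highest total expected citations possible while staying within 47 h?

Density check — AFM scan 3.75, cryo-EM session 3.59, SAXS beamtime 3.29 are the best per h.
Cryo-EM session + AFM scan + crystallography run uses 46 of the 47 h and totals 162.
The closest alternative, confocal imaging + cryo-EM session + AFM scan + patch-clamp session, reaches only 159.

162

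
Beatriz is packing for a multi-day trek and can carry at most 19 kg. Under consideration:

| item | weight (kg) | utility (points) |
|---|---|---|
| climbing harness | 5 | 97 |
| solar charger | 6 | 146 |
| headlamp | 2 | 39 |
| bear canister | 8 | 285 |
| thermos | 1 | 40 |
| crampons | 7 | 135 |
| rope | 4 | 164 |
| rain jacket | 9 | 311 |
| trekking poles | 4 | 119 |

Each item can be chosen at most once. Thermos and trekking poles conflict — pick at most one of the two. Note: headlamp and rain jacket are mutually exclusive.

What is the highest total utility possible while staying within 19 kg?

Bear canister + thermos + rain jacket uses 18 of the 19 kg and totals 636.
The closest alternative, solar charger + bear canister + thermos + rope, reaches only 635.

636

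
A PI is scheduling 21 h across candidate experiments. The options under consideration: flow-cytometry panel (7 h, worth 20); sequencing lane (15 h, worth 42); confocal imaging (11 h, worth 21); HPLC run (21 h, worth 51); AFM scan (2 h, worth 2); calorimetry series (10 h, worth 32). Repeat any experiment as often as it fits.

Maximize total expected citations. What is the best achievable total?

Taking 2×calorimetry series: 20 h used, 64 in expected citations.

64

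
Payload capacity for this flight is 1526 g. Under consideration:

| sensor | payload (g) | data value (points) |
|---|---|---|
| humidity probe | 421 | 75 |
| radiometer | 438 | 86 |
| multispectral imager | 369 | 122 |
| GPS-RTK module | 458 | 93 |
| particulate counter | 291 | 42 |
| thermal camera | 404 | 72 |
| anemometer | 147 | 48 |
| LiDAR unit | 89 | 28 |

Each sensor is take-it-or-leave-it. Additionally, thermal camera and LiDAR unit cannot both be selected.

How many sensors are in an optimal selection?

The maximum data value within 1526 g is 377.
For example radiometer + multispectral imager + GPS-RTK module + anemometer + LiDAR unit achieves it, using 1501 g.
All optima have 5 sensors.

5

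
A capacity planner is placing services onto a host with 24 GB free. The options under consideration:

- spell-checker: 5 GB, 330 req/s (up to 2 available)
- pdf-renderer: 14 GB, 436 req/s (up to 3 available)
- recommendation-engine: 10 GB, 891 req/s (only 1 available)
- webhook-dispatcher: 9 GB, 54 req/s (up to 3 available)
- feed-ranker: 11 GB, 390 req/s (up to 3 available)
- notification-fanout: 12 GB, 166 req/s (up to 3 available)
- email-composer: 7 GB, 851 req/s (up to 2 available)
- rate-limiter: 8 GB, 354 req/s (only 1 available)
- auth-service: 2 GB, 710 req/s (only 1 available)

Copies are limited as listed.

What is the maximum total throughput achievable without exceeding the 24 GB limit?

2782

Density check — auth-service 355.00, email-composer 121.57, recommendation-engine 89.10 are the best per GB.
Filling by ratio: spell-checker + 2×email-composer + auth-service for 2742, with 3 GB left unused.
Replace email-composer with recommendation-engine: the trade gains 40 net, giving 2782 at 24 GB.
Nothing else within 24 GB beats 2782.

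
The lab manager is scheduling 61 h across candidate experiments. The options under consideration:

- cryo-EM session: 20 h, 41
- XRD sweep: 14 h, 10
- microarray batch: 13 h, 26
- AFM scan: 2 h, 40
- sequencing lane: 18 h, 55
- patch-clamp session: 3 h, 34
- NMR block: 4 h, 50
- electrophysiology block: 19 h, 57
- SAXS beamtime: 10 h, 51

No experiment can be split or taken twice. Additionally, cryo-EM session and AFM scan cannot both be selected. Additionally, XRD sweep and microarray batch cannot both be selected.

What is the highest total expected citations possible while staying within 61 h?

287

AFM scan + sequencing lane + patch-clamp session + NMR block + electrophysiology block + SAXS beamtime uses 56 of the 61 h and totals 287.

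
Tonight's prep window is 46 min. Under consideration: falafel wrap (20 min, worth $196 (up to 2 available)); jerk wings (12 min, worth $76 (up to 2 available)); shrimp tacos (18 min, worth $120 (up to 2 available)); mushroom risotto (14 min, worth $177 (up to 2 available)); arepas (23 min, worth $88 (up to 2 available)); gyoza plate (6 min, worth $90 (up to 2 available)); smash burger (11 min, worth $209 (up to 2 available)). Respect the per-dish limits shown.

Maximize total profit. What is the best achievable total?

Taking the top-ratio dishes first gives jerk wings + 2×gyoza plate + 2×smash burger for 674 (46 min).
The 18 min tied up in jerk wings and gyoza plate is better spent on mushroom risotto — total rises to 685 (42 min).
No other feasible combination exceeds 685.

685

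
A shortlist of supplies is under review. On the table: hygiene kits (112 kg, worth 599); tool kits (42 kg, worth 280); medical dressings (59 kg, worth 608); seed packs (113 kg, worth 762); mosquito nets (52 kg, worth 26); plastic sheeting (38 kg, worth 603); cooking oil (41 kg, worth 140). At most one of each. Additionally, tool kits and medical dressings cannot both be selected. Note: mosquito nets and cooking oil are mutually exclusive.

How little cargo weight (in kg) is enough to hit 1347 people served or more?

138

Need the lightest bundle worth ≥ 1347.
medical dressings + plastic sheeting + cooking oil: 1351 people served at 138 kg.
No combination under 138 kg hits 1347.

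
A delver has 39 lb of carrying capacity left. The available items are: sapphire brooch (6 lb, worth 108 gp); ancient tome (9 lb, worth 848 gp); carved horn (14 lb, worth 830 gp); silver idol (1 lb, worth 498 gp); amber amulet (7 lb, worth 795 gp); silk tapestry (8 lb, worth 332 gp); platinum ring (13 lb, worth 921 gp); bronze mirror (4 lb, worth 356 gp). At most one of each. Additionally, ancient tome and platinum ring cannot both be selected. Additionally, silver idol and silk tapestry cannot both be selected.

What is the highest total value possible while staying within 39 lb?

Carved horn + silver idol + amber amulet + platinum ring + bronze mirror uses 39 of the 39 lb and totals 3400.
That's the maximum — no feasible swap from here does better than 3400.

3400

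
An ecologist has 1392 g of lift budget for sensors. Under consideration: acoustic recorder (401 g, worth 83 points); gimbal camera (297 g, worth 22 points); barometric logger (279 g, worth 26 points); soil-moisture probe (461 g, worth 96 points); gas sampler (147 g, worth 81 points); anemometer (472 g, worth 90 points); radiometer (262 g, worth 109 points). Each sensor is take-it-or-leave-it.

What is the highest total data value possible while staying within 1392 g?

Filling by ratio: acoustic recorder + soil-moisture probe + gas sampler + radiometer for 369, with 121 g left unused.
Replace acoustic recorder with anemometer: the trade gains 7 net, giving 376 at 1342 g.
Nothing else within 1392 g beats 376.

376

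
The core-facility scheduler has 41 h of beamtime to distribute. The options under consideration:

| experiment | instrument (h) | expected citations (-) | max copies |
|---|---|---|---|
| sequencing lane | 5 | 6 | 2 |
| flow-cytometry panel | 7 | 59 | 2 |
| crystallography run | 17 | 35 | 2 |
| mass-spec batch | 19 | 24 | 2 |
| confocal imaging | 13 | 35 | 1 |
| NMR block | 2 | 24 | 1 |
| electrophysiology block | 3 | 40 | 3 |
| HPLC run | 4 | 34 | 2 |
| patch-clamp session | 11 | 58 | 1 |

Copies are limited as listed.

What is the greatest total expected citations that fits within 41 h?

354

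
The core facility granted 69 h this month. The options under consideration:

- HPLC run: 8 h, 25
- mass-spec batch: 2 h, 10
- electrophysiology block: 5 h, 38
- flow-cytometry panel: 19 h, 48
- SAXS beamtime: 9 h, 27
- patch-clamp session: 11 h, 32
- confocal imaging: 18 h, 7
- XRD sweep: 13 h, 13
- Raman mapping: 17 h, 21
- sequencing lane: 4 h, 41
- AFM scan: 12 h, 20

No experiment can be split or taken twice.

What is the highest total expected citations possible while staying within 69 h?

231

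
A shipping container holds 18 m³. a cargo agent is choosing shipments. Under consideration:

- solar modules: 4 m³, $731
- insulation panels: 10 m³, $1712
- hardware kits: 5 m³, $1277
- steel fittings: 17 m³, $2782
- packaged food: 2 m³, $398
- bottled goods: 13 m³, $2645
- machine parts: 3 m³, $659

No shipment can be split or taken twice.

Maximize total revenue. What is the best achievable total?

By revenue per m³: hardware kits 255.40, machine parts 219.67, bottled goods 203.46 lead.
Filling by ratio: solar modules + hardware kits + packaged food + machine parts for 3065, with 4 m³ left unused.
Replace solar modules and packaged food and machine parts with bottled goods: the trade gains 857 net, giving 3922 at 18 m³.
That's the maximum — no swap from here does better than 3922.

3922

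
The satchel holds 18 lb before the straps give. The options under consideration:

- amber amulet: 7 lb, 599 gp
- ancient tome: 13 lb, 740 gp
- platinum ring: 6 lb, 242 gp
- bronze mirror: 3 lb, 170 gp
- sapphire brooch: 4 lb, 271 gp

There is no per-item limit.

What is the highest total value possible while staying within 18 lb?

Ranking by ratio (value/lb): amber amulet 85.57, sapphire brooch 67.75, ancient tome 56.92.
Taking 2×amber amulet + sapphire brooch: 18 lb used, 1469 in value.
Nothing else within 18 lb beats 1469.

1469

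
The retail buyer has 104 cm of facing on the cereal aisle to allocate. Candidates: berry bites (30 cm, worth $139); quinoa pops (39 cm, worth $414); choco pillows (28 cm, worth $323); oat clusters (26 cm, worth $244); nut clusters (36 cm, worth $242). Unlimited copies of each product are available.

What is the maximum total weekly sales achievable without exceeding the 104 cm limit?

1072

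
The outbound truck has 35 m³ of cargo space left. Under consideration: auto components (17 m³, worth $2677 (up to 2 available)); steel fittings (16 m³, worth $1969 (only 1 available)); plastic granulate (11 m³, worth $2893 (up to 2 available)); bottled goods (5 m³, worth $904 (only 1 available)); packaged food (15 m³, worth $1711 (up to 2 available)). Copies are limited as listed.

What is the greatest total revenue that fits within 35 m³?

Density check — plastic granulate 263.00, bottled goods 180.80, auto components 157.47 are the best per m³.
The ratio ordering already packs tightly: 2×plastic granulate + bottled goods, 27 m³, 6690.
Every other selection either busts 35 m³ or exceeds an availability limit or fails to beat 6690.

6690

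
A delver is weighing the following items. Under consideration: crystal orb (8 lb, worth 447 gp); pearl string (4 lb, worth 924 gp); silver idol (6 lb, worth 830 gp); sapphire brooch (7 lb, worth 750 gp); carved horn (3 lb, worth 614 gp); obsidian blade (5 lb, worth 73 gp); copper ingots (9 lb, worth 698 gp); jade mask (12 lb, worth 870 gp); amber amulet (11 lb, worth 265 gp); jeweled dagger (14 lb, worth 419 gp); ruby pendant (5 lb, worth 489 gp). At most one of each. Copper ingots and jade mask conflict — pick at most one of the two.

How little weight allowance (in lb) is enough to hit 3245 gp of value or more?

25

Minimise lb subject to total value ≥ 3245.
pearl string + silver idol + sapphire brooch + carved horn + ruby pendant reaches 3607 using 25 lb.
Below 25 lb the best achievable stays under 3245.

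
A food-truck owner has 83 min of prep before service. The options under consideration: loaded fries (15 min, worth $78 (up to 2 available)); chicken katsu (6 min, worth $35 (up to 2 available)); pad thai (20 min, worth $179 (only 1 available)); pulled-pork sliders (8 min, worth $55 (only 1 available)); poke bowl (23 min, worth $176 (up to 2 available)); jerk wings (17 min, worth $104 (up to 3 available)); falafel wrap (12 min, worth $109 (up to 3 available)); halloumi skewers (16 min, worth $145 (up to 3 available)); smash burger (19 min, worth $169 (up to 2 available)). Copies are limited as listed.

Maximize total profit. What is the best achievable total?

Density check — falafel wrap 9.08, halloumi skewers 9.06, pad thai 8.95 are the best per min.
The ratio heuristic lands on chicken katsu + pulled-pork sliders + 3×falafel wrap + 2×halloumi skewers (707) but leaves 1 min idle.
A better packing is pad thai + falafel wrap + 2×halloumi skewers + smash burger: 83 min, total 747.
Every other selection either busts 83 min or exceeds an availability limit or fails to beat 747.

747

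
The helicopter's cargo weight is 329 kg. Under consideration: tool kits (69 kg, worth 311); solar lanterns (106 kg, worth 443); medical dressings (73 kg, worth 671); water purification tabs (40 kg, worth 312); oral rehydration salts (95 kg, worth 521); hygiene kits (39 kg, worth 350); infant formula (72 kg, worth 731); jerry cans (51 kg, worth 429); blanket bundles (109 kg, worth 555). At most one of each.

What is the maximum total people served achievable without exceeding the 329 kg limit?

2585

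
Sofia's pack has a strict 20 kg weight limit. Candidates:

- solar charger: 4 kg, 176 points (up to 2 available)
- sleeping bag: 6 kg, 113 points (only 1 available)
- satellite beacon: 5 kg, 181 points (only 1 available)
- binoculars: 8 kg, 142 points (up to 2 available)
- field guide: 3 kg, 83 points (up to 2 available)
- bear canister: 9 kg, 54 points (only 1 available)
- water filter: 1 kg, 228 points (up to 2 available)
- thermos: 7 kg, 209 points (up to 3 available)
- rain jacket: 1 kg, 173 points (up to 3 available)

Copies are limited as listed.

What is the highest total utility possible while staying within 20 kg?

1536

Filling by ratio: 2×solar charger + satellite beacon + 2×water filter + 3×rain jacket for 1508, with 2 kg left unused.
The 5 kg tied up in satellite beacon is better spent on thermos — total rises to 1536 (20 kg).
That's the maximum — no swap from here does better than 1536.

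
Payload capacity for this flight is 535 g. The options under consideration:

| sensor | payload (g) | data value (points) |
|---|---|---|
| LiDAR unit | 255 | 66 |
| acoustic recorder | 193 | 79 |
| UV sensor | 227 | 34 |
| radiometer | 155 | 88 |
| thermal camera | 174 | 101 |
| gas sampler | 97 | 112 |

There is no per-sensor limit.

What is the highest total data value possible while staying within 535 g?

560

Best packing: 5×gas sampler — 485 g, 560 total.
That's the maximum — no swap from here does better than 560.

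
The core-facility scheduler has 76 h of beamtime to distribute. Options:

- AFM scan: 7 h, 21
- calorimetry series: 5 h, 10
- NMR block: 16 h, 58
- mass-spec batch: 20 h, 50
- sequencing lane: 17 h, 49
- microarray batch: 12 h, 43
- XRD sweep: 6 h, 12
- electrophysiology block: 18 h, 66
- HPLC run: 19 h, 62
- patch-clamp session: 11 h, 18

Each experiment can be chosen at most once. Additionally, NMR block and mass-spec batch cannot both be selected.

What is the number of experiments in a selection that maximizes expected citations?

Optimal total is 251.
calorimetry series + NMR block + microarray batch + XRD sweep + electrophysiology block + HPLC run hits 251 at 76 h.
Any selection reaching 251 contains exactly 6 experiments.

6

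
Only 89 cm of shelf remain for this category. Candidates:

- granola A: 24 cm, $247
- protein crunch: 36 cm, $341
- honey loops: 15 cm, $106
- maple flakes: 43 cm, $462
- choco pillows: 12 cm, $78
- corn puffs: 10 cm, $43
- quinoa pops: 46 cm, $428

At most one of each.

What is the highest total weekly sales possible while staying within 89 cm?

890

Taking the top-ratio products first gives granola A + honey loops + maple flakes for 815 (82 cm).
Replace granola A and honey loops with quinoa pops: the trade gains 75 net, giving 890 at 89 cm.
An exhaustive check of the 128 subsets confirms 890.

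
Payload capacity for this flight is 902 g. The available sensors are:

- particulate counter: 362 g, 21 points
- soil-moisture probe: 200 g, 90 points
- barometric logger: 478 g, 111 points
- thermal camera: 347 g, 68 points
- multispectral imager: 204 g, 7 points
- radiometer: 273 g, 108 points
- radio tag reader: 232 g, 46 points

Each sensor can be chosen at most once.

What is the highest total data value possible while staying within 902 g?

266

The ratio heuristic lands on soil-moisture probe + radiometer + radio tag reader (244) but leaves 197 g idle.
Dropping radio tag reader frees 232 g; slotting in thermal camera (347 g) lifts the total to 266 at 820 g.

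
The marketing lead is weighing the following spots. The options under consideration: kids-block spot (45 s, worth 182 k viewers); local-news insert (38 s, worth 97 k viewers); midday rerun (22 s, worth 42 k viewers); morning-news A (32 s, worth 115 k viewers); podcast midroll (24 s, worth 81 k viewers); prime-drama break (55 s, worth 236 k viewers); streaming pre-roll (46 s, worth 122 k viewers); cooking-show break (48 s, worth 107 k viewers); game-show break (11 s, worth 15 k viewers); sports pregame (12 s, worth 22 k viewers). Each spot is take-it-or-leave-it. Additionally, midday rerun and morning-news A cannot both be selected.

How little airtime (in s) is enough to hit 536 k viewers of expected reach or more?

143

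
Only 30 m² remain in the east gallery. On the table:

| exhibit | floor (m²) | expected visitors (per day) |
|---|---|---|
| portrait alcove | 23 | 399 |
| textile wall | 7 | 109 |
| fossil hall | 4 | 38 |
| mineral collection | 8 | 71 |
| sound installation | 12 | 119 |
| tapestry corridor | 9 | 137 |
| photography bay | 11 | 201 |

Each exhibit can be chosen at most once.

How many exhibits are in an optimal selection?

The maximum expected visitors within 30 m² is 508.
portrait alcove + textile wall hits 508 at 30 m².
Any selection reaching 508 contains exactly 2 exhibits.

2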